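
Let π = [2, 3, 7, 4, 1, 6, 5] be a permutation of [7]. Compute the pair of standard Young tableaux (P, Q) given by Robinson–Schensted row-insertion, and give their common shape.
P = [1, 3, 4, 5] / [2, 6] / [7];  Q = [1, 2, 3, 6] / [4, 7] / [5];  common shape = (4, 2, 1)

Row-insert the values π_1, π_2, … into P one at a time, bumping the leftmost entry strictly greater than the inserted value down to the next row. The recording tableau Q records, in position (i, j), the step at which that cell was added to P.
  Insert 2 (step 1): P = [2];  Q = [1]
  Insert 3 (step 2): P = [2, 3];  Q = [1, 2]
  Insert 7 (step 3): P = [2, 3, 7];  Q = [1, 2, 3]
  Insert 4 (step 4): P = [2, 3, 4] / [7];  Q = [1, 2, 3] / [4]
  Insert 1 (step 5): P = [1, 3, 4] / [2] / [7];  Q = [1, 2, 3] / [4] / [5]
  Insert 6 (step 6): P = [1, 3, 4, 6] / [2] / [7];  Q = [1, 2, 3, 6] / [4] / [5]
  Insert 5 (step 7): P = [1, 3, 4, 5] / [2, 6] / [7];  Q = [1, 2, 3, 6] / [4, 7] / [5]
Final shape: (4, 2, 1).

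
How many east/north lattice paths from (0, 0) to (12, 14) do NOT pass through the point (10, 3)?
Number of paths = 9635392

Total paths from (0, 0) to (12, 14): C(26, 12) = 9657700. Paths through (10, 3): (paths (0, 0) → (10, 3)) × (paths (10, 3) → (12, 14)) = C(13, 10) · C(13, 2) = 286 · 78 = 22308. Avoidance count = 9657700 − 22308 = 9635392.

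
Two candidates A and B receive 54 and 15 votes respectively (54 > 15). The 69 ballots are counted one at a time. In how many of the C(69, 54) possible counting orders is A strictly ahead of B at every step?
Strict-lead orderings = 320409127397216

Total orderings of the 69 votes with 54 for A: C(69, 54) = 566877686933536. By the Bertrand ballot formula (Cycle Lemma / reflection principle), the number of orderings in which A is strictly ahead of B throughout is (p − q)/(p + q) · C(p + q, p) = (54 − 15)/(54 + 15) · 566877686933536 = 320409127397216.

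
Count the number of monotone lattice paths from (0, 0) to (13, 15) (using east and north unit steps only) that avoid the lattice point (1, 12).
Number of paths = 37436245

Total paths from (0, 0) to (13, 15): C(28, 13) = 37442160. Paths through (1, 12): (paths (0, 0) → (1, 12)) × (paths (1, 12) → (13, 15)) = C(13, 1) · C(15, 12) = 13 · 455 = 5915. Avoidance count = 37442160 − 5915 = 37436245.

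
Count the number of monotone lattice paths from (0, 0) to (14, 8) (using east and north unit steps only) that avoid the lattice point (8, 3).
Number of paths = 243540

Total paths from (0, 0) to (14, 8): C(22, 14) = 319770. Paths through (8, 3): (paths (0, 0) → (8, 3)) × (paths (8, 3) → (14, 8)) = C(11, 8) · C(11, 6) = 165 · 462 = 76230. Avoidance count = 319770 − 76230 = 243540.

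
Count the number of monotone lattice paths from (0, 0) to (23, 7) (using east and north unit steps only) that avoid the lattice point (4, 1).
Number of paths = 1150300

Total paths from (0, 0) to (23, 7): C(30, 23) = 2035800. Paths through (4, 1): (paths (0, 0) → (4, 1)) × (paths (4, 1) → (23, 7)) = C(5, 4) · C(25, 19) = 5 · 177100 = 885500. Avoidance count = 2035800 − 885500 = 1150300.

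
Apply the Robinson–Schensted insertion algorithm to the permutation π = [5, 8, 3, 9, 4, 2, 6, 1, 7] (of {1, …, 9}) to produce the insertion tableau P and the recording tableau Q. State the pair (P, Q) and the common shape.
P = [1, 4, 6, 7] / [2, 8, 9] / [3] / [5];  Q = [1, 2, 4, 9] / [3, 5, 7] / [6] / [8];  common shape = (4, 3, 1, 1)

Row-insert the values π_1, π_2, … into P one at a time, bumping the leftmost entry strictly greater than the inserted value down to the next row. The recording tableau Q records, in position (i, j), the step at which that cell was added to P.
  Insert 5 (step 1): P = [5];  Q = [1]
  Insert 8 (step 2): P = [5, 8];  Q = [1, 2]
  Insert 3 (step 3): P = [3, 8] / [5];  Q = [1, 2] / [3]
  Insert 9 (step 4): P = [3, 8, 9] / [5];  Q = [1, 2, 4] / [3]
  Insert 4 (step 5): P = [3, 4, 9] / [5, 8];  Q = [1, 2, 4] / [3, 5]
  Insert 2 (step 6): P = [2, 4, 9] / [3, 8] / [5];  Q = [1, 2, 4] / [3, 5] / [6]
  Insert 6 (step 7): P = [2, 4, 6] / [3, 8, 9] / [5];  Q = [1, 2, 4] / [3, 5, 7] / [6]
  Insert 1 (step 8): P = [1, 4, 6] / [2, 8, 9] / [3] / [5];  Q = [1, 2, 4] / [3, 5, 7] / [6] / [8]
  Insert 7 (step 9): P = [1, 4, 6, 7] / [2, 8, 9] / [3] / [5];  Q = [1, 2, 4, 9] / [3, 5, 7] / [6] / [8]
Final shape: (4, 3, 1, 1).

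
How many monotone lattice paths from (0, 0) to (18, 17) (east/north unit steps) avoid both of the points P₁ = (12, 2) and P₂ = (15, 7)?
Number of paths = 4485311498

Inclusion–exclusion. Total paths: C(35, 18) = 4537567650. Through P₁: C(14, 12)·C(21, 6) = 4938024. Through P₂: C(22, 15)·C(13, 3) = 48775584. Since P₁ is strictly southwest of P₂, a monotone path through both must visit P₁ then P₂; paths through both = C(14, 12)·C(8, 3)·C(13, 3) = 1457456. Avoid both = 4537567650 − 4938024 − 48775584 + 1457456 = 4485311498.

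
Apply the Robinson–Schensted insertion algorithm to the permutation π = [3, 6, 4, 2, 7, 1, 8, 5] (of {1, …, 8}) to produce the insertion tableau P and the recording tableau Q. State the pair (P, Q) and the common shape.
P = [1, 4, 5, 8] / [2, 7] / [3] / [6];  Q = [1, 2, 5, 7] / [3, 8] / [4] / [6];  common shape = (4, 2, 1, 1)

Row-insert the values π_1, π_2, … into P one at a time, bumping the leftmost entry strictly greater than the inserted value down to the next row. The recording tableau Q records, in position (i, j), the step at which that cell was added to P.
  Insert 3 (step 1): P = [3];  Q = [1]
  Insert 6 (step 2): P = [3, 6];  Q = [1, 2]
  Insert 4 (step 3): P = [3, 4] / [6];  Q = [1, 2] / [3]
  Insert 2 (step 4): P = [2, 4] / [3] / [6];  Q = [1, 2] / [3] / [4]
  Insert 7 (step 5): P = [2, 4, 7] / [3] / [6];  Q = [1, 2, 5] / [3] / [4]
  Insert 1 (step 6): P = [1, 4, 7] / [2] / [3] / [6];  Q = [1, 2, 5] / [3] / [4] / [6]
  Insert 8 (step 7): P = [1, 4, 7, 8] / [2] / [3] / [6];  Q = [1, 2, 5, 7] / [3] / [4] / [6]
  Insert 5 (step 8): P = [1, 4, 5, 8] / [2, 7] / [3] / [6];  Q = [1, 2, 5, 7] / [3, 8] / [4] / [6]
Final shape: (4, 2, 1, 1).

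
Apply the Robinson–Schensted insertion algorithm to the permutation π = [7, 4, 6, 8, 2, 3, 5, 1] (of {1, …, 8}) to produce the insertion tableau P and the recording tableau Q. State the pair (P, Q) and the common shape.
P = [1, 3, 5] / [2, 6, 8] / [4] / [7];  Q = [1, 3, 4] / [2, 6, 7] / [5] / [8];  common shape = (3, 3, 1, 1)

Row-insert the values π_1, π_2, … into P one at a time, bumping the leftmost entry strictly greater than the inserted value down to the next row. The recording tableau Q records, in position (i, j), the step at which that cell was added to P.
  Insert 7 (step 1): P = [7];  Q = [1]
  Insert 4 (step 2): P = [4] / [7];  Q = [1] / [2]
  Insert 6 (step 3): P = [4, 6] / [7];  Q = [1, 3] / [2]
  Insert 8 (step 4): P = [4, 6, 8] / [7];  Q = [1, 3, 4] / [2]
  Insert 2 (step 5): P = [2, 6, 8] / [4] / [7];  Q = [1, 3, 4] / [2] / [5]
  Insert 3 (step 6): P = [2, 3, 8] / [4, 6] / [7];  Q = [1, 3, 4] / [2, 6] / [5]
  Insert 5 (step 7): P = [2, 3, 5] / [4, 6, 8] / [7];  Q = [1, 3, 4] / [2, 6, 7] / [5]
  Insert 1 (step 8): P = [1, 3, 5] / [2, 6, 8] / [4] / [7];  Q = [1, 3, 4] / [2, 6, 7] / [5] / [8]
Final shape: (3, 3, 1, 1).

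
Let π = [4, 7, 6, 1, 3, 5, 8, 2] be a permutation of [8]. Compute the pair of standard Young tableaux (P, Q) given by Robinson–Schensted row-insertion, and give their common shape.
P = [1, 2, 5, 8] / [3, 6] / [4] / [7];  Q = [1, 2, 6, 7] / [3, 5] / [4] / [8];  common shape = (4, 2, 1, 1)

Row-insert the values π_1, π_2, … into P one at a time, bumping the leftmost entry strictly greater than the inserted value down to the next row. The recording tableau Q records, in position (i, j), the step at which that cell was added to P.
  Insert 4 (step 1): P = [4];  Q = [1]
  Insert 7 (step 2): P = [4, 7];  Q = [1, 2]
  Insert 6 (step 3): P = [4, 6] / [7];  Q = [1, 2] / [3]
  Insert 1 (step 4): P = [1, 6] / [4] / [7];  Q = [1, 2] / [3] / [4]
  Insert 3 (step 5): P = [1, 3] / [4, 6] / [7];  Q = [1, 2] / [3, 5] / [4]
  Insert 5 (step 6): P = [1, 3, 5] / [4, 6] / [7];  Q = [1, 2, 6] / [3, 5] / [4]
  Insert 8 (step 7): P = [1, 3, 5, 8] / [4, 6] / [7];  Q = [1, 2, 6, 7] / [3, 5] / [4]
  Insert 2 (step 8): P = [1, 2, 5, 8] / [3, 6] / [4] / [7];  Q = [1, 2, 6, 7] / [3, 5] / [4] / [8]
Final shape: (4, 2, 1, 1).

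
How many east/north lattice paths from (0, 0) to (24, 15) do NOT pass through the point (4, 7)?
Number of paths = 24115166010

Total paths from (0, 0) to (24, 15): C(39, 24) = 25140840660. Paths through (4, 7): (paths (0, 0) → (4, 7)) × (paths (4, 7) → (24, 15)) = C(11, 4) · C(28, 20) = 330 · 3108105 = 1025674650. Avoidance count = 25140840660 − 1025674650 = 24115166010.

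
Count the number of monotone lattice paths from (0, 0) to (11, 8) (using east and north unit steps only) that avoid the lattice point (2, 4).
Number of paths = 64857

Total paths from (0, 0) to (11, 8): C(19, 11) = 75582. Paths through (2, 4): (paths (0, 0) → (2, 4)) × (paths (2, 4) → (11, 8)) = C(6, 2) · C(13, 9) = 15 · 715 = 10725. Avoidance count = 75582 − 10725 = 64857.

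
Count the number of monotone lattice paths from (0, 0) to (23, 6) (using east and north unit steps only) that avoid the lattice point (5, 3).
Number of paths = 400540

Total paths from (0, 0) to (23, 6): C(29, 23) = 475020. Paths through (5, 3): (paths (0, 0) → (5, 3)) × (paths (5, 3) → (23, 6)) = C(8, 5) · C(21, 18) = 56 · 1330 = 74480. Avoidance count = 475020 − 74480 = 400540.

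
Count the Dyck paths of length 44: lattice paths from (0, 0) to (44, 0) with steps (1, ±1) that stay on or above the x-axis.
C_22 = 91482563640

These Dyck paths are counted by the Catalan number C_n = (1/(n + 1)) · C(2n, n). For n = 22: C_22 = (1/23) · C(44, 22) = 2104098963720/23 = 91482563640.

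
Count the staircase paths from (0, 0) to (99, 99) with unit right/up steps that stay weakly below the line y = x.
C_99 = 227508830794229349661819540395688853956041682601541047340

These NE paths below the diagonal are counted by the Catalan number C_n = (1/(n + 1)) · C(2n, n). For n = 99: C_99 = (1/100) · C(198, 99) = 22750883079422934966181954039568885395604168260154104734000/100 = 227508830794229349661819540395688853956041682601541047340.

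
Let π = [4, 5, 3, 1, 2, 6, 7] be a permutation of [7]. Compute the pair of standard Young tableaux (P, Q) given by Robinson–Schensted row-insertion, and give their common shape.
P = [1, 2, 6, 7] / [3, 5] / [4];  Q = [1, 2, 6, 7] / [3, 5] / [4];  common shape = (4, 2, 1)

Row-insert the values π_1, π_2, … into P one at a time, bumping the leftmost entry strictly greater than the inserted value down to the next row. The recording tableau Q records, in position (i, j), the step at which that cell was added to P.
  Insert 4 (step 1): P = [4];  Q = [1]
  Insert 5 (step 2): P = [4, 5];  Q = [1, 2]
  Insert 3 (step 3): P = [3, 5] / [4];  Q = [1, 2] / [3]
  Insert 1 (step 4): P = [1, 5] / [3] / [4];  Q = [1, 2] / [3] / [4]
  Insert 2 (step 5): P = [1, 2] / [3, 5] / [4];  Q = [1, 2] / [3, 5] / [4]
  Insert 6 (step 6): P = [1, 2, 6] / [3, 5] / [4];  Q = [1, 2, 6] / [3, 5] / [4]
  Insert 7 (step 7): P = [1, 2, 6, 7] / [3, 5] / [4];  Q = [1, 2, 6, 7] / [3, 5] / [4]
Final shape: (4, 2, 1).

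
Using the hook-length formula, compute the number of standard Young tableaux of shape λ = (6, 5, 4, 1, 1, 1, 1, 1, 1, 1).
# SYT of shape (6, 5, 4, 1, 1, 1, 1, 1, 1, 1) = 458422272

Hook-length formula: f^λ = n! / Π hook(c), product over all cells c of the Young diagram. For λ = (6, 5, 4, 1, 1, 1, 1, 1, 1, 1), n = 22 boxes. Hook lengths by row (left-to-right, top-to-bottom): [15, 7, 6, 5, 3, 1]; [13, 5, 4, 3, 1]; [11, 3, 2, 1]; [7]; [6]; [5]; [4]; [3]; [2]; [1]. Product of hooks = 2451889440000. So f^λ = 22! / 2451889440000 = 1124000727777607680000 / 2451889440000 = 458422272.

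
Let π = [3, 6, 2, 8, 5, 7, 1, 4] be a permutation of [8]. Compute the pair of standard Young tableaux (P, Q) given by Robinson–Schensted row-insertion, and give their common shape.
P = [1, 4, 7] / [2, 5, 8] / [3, 6];  Q = [1, 2, 4] / [3, 5, 6] / [7, 8];  common shape = (3, 3, 2)

Row-insert the values π_1, π_2, … into P one at a time, bumping the leftmost entry strictly greater than the inserted value down to the next row. The recording tableau Q records, in position (i, j), the step at which that cell was added to P.
  Insert 3 (step 1): P = [3];  Q = [1]
  Insert 6 (step 2): P = [3, 6];  Q = [1, 2]
  Insert 2 (step 3): P = [2, 6] / [3];  Q = [1, 2] / [3]
  Insert 8 (step 4): P = [2, 6, 8] / [3];  Q = [1, 2, 4] / [3]
  Insert 5 (step 5): P = [2, 5, 8] / [3, 6];  Q = [1, 2, 4] / [3, 5]
  Insert 7 (step 6): P = [2, 5, 7] / [3, 6, 8];  Q = [1, 2, 4] / [3, 5, 6]
  Insert 1 (step 7): P = [1, 5, 7] / [2, 6, 8] / [3];  Q = [1, 2, 4] / [3, 5, 6] / [7]
  Insert 4 (step 8): P = [1, 4, 7] / [2, 5, 8] / [3, 6];  Q = [1, 2, 4] / [3, 5, 6] / [7, 8]
Final shape: (3, 3, 2).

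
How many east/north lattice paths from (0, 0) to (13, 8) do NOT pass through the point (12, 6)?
Number of paths = 147798

Total paths from (0, 0) to (13, 8): C(21, 13) = 203490. Paths through (12, 6): (paths (0, 0) → (12, 6)) × (paths (12, 6) → (13, 8)) = C(18, 12) · C(3, 1) = 18564 · 3 = 55692. Avoidance count = 203490 − 55692 = 147798.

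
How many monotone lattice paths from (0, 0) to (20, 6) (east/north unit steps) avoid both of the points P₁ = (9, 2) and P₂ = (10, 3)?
Number of paths = 104819

Inclusion–exclusion. Total paths: C(26, 20) = 230230. Through P₁: C(11, 9)·C(15, 11) = 75075. Through P₂: C(13, 10)·C(13, 10) = 81796. Since P₁ is strictly southwest of P₂, a monotone path through both must visit P₁ then P₂; paths through both = C(11, 9)·C(2, 1)·C(13, 10) = 31460. Avoid both = 230230 − 75075 − 81796 + 31460 = 104819.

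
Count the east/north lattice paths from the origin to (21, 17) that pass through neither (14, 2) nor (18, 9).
Number of paths = 27993885975

Inclusion–exclusion. Total paths: C(38, 21) = 28781143380. Through P₁: C(16, 14)·C(22, 7) = 20465280. Through P₂: C(27, 18)·C(11, 3) = 773326125. Since P₁ is strictly southwest of P₂, a monotone path through both must visit P₁ then P₂; paths through both = C(16, 14)·C(11, 4)·C(11, 3) = 6534000. Avoid both = 28781143380 − 20465280 − 773326125 + 6534000 = 27993885975.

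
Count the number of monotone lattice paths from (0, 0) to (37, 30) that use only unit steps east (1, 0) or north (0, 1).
Number of paths = 9989690752182277136

A monotone lattice path from (0, 0) to (37, 30) consists of 37 east steps and 30 north steps in some order, so it is determined by which 37 of the 67 steps are east. The count is C(67, 37) = 9989690752182277136.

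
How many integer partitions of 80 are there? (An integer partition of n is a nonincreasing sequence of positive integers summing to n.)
p(80) = 15796476

Compute p(n) via the recurrence p(n, m) = p(n, m−1) + p(n−m, m), where p(n, m) counts partitions of n with all parts ≤ m and p(n) = p(n, n). The base cases are p(0, m) = 1 and p(n, 0) = 0 for n > 0. Filling the table yields p(80) = 15796476. (Euler's pentagonal recurrence is an alternative.)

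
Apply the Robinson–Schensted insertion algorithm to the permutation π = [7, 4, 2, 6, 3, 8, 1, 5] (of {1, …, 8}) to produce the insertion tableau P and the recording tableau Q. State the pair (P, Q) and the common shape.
P = [1, 3, 5] / [2, 6, 8] / [4] / [7];  Q = [1, 4, 6] / [2, 5, 8] / [3] / [7];  common shape = (3, 3, 1, 1)

Row-insert the values π_1, π_2, … into P one at a time, bumping the leftmost entry strictly greater than the inserted value down to the next row. The recording tableau Q records, in position (i, j), the step at which that cell was added to P.
  Insert 7 (step 1): P = [7];  Q = [1]
  Insert 4 (step 2): P = [4] / [7];  Q = [1] / [2]
  Insert 2 (step 3): P = [2] / [4] / [7];  Q = [1] / [2] / [3]
  Insert 6 (step 4): P = [2, 6] / [4] / [7];  Q = [1, 4] / [2] / [3]
  Insert 3 (step 5): P = [2, 3] / [4, 6] / [7];  Q = [1, 4] / [2, 5] / [3]
  Insert 8 (step 6): P = [2, 3, 8] / [4, 6] / [7];  Q = [1, 4, 6] / [2, 5] / [3]
  Insert 1 (step 7): P = [1, 3, 8] / [2, 6] / [4] / [7];  Q = [1, 4, 6] / [2, 5] / [3] / [7]
  Insert 5 (step 8): P = [1, 3, 5] / [2, 6, 8] / [4] / [7];  Q = [1, 4, 6] / [2, 5, 8] / [3] / [7]
Final shape: (3, 3, 1, 1).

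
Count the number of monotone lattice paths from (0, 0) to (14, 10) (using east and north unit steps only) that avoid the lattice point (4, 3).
Number of paths = 1280576

Total paths from (0, 0) to (14, 10): C(24, 14) = 1961256. Paths through (4, 3): (paths (0, 0) → (4, 3)) × (paths (4, 3) → (14, 10)) = C(7, 4) · C(17, 10) = 35 · 19448 = 680680. Avoidance count = 1961256 − 680680 = 1280576.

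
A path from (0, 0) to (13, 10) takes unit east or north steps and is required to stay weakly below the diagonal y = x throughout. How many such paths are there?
Number of paths = 326876

By the reflection principle (André's argument), the number of monotone paths to (13, 10) with n ≤ m that never go above y = x is C(23, 13) − C(23, 14) = 1144066 − 817190 = 326876.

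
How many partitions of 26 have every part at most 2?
p(26, parts ≤ 2) = 14

Use the recurrence p(n, m) = p(n, m−1) + p(n−m, m): either the largest part is < m (count p(n, m−1)) or the largest part is exactly m (remove one copy of m, count p(n−m, m)). With p(0, ·) = 1 this gives p(26, parts ≤ 2) = 14. (By conjugating Young diagrams, this also counts partitions of 26 into at most 2 parts.)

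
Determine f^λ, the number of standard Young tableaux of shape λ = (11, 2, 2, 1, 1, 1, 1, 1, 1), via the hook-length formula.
# SYT of shape (11, 2, 2, 1, 1, 1, 1, 1, 1) = 5955950

Hook-length formula: f^λ = n! / Π hook(c), product over all cells c of the Young diagram. For λ = (11, 2, 2, 1, 1, 1, 1, 1, 1), n = 21 boxes. Hook lengths by row (left-to-right, top-to-bottom): [19, 12, 9, 8, 7, 6, 5, 4, 3, 2, 1]; [9, 2]; [8, 1]; [6]; [5]; [4]; [3]; [2]; [1]. Product of hooks = 8578134835200. So f^λ = 21! / 8578134835200 = 51090942171709440000 / 8578134835200 = 5955950.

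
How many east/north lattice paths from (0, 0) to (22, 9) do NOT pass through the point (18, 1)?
Number of paths = 20150670

Total paths from (0, 0) to (22, 9): C(31, 22) = 20160075. Paths through (18, 1): (paths (0, 0) → (18, 1)) × (paths (18, 1) → (22, 9)) = C(19, 18) · C(12, 4) = 19 · 495 = 9405. Avoidance count = 20160075 − 9405 = 20150670.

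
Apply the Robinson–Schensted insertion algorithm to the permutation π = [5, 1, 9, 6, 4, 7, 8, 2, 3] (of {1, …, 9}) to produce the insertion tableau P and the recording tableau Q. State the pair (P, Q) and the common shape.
P = [1, 2, 3, 8] / [4, 6, 7] / [5] / [9];  Q = [1, 3, 6, 7] / [2, 4, 9] / [5] / [8];  common shape = (4, 3, 1, 1)

Row-insert the values π_1, π_2, … into P one at a time, bumping the leftmost entry strictly greater than the inserted value down to the next row. The recording tableau Q records, in position (i, j), the step at which that cell was added to P.
  Insert 5 (step 1): P = [5];  Q = [1]
  Insert 1 (step 2): P = [1] / [5];  Q = [1] / [2]
  Insert 9 (step 3): P = [1, 9] / [5];  Q = [1, 3] / [2]
  Insert 6 (step 4): P = [1, 6] / [5, 9];  Q = [1, 3] / [2, 4]
  Insert 4 (step 5): P = [1, 4] / [5, 6] / [9];  Q = [1, 3] / [2, 4] / [5]
  Insert 7 (step 6): P = [1, 4, 7] / [5, 6] / [9];  Q = [1, 3, 6] / [2, 4] / [5]
  Insert 8 (step 7): P = [1, 4, 7, 8] / [5, 6] / [9];  Q = [1, 3, 6, 7] / [2, 4] / [5]
  Insert 2 (step 8): P = [1, 2, 7, 8] / [4, 6] / [5] / [9];  Q = [1, 3, 6, 7] / [2, 4] / [5] / [8]
  Insert 3 (step 9): P = [1, 2, 3, 8] / [4, 6, 7] / [5] / [9];  Q = [1, 3, 6, 7] / [2, 4, 9] / [5] / [8]
Final shape: (4, 3, 1, 1).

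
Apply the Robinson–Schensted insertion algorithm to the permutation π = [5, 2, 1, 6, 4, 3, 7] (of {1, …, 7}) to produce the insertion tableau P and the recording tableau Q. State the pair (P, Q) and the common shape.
P = [1, 3, 7] / [2, 4] / [5, 6];  Q = [1, 4, 7] / [2, 5] / [3, 6];  common shape = (3, 2, 2)

Row-insert the values π_1, π_2, … into P one at a time, bumping the leftmost entry strictly greater than the inserted value down to the next row. The recording tableau Q records, in position (i, j), the step at which that cell was added to P.
  Insert 5 (step 1): P = [5];  Q = [1]
  Insert 2 (step 2): P = [2] / [5];  Q = [1] / [2]
  Insert 1 (step 3): P = [1] / [2] / [5];  Q = [1] / [2] / [3]
  Insert 6 (step 4): P = [1, 6] / [2] / [5];  Q = [1, 4] / [2] / [3]
  Insert 4 (step 5): P = [1, 4] / [2, 6] / [5];  Q = [1, 4] / [2, 5] / [3]
  Insert 3 (step 6): P = [1, 3] / [2, 4] / [5, 6];  Q = [1, 4] / [2, 5] / [3, 6]
  Insert 7 (step 7): P = [1, 3, 7] / [2, 4] / [5, 6];  Q = [1, 4, 7] / [2, 5] / [3, 6]
Final shape: (3, 2, 2).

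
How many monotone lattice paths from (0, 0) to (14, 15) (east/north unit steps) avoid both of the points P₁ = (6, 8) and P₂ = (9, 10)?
Number of paths = 42522759

Inclusion–exclusion. Total paths: C(29, 14) = 77558760. Through P₁: C(14, 6)·C(15, 8) = 19324305. Through P₂: C(19, 9)·C(10, 5) = 23279256. Since P₁ is strictly southwest of P₂, a monotone path through both must visit P₁ then P₂; paths through both = C(14, 6)·C(5, 3)·C(10, 5) = 7567560. Avoid both = 77558760 − 19324305 − 23279256 + 7567560 = 42522759.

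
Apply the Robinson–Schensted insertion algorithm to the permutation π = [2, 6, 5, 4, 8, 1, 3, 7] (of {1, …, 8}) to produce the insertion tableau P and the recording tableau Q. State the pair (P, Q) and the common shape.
P = [1, 3, 7] / [2, 4, 8] / [5] / [6];  Q = [1, 2, 5] / [3, 7, 8] / [4] / [6];  common shape = (3, 3, 1, 1)

Row-insert the values π_1, π_2, … into P one at a time, bumping the leftmost entry strictly greater than the inserted value down to the next row. The recording tableau Q records, in position (i, j), the step at which that cell was added to P.
  Insert 2 (step 1): P = [2];  Q = [1]
  Insert 6 (step 2): P = [2, 6];  Q = [1, 2]
  Insert 5 (step 3): P = [2, 5] / [6];  Q = [1, 2] / [3]
  Insert 4 (step 4): P = [2, 4] / [5] / [6];  Q = [1, 2] / [3] / [4]
  Insert 8 (step 5): P = [2, 4, 8] / [5] / [6];  Q = [1, 2, 5] / [3] / [4]
  Insert 1 (step 6): P = [1, 4, 8] / [2] / [5] / [6];  Q = [1, 2, 5] / [3] / [4] / [6]
  Insert 3 (step 7): P = [1, 3, 8] / [2, 4] / [5] / [6];  Q = [1, 2, 5] / [3, 7] / [4] / [6]
  Insert 7 (step 8): P = [1, 3, 7] / [2, 4, 8] / [5] / [6];  Q = [1, 2, 5] / [3, 7, 8] / [4] / [6]
Final shape: (3, 3, 1, 1).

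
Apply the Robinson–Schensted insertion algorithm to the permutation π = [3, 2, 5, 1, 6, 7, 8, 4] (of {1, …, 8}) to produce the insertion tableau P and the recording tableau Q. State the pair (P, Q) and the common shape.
P = [1, 4, 6, 7, 8] / [2, 5] / [3];  Q = [1, 3, 5, 6, 7] / [2, 8] / [4];  common shape = (5, 2, 1)

Row-insert the values π_1, π_2, … into P one at a time, bumping the leftmost entry strictly greater than the inserted value down to the next row. The recording tableau Q records, in position (i, j), the step at which that cell was added to P.
  Insert 3 (step 1): P = [3];  Q = [1]
  Insert 2 (step 2): P = [2] / [3];  Q = [1] / [2]
  Insert 5 (step 3): P = [2, 5] / [3];  Q = [1, 3] / [2]
  Insert 1 (step 4): P = [1, 5] / [2] / [3];  Q = [1, 3] / [2] / [4]
  Insert 6 (step 5): P = [1, 5, 6] / [2] / [3];  Q = [1, 3, 5] / [2] / [4]
  Insert 7 (step 6): P = [1, 5, 6, 7] / [2] / [3];  Q = [1, 3, 5, 6] / [2] / [4]
  Insert 8 (step 7): P = [1, 5, 6, 7, 8] / [2] / [3];  Q = [1, 3, 5, 6, 7] / [2] / [4]
  Insert 4 (step 8): P = [1, 4, 6, 7, 8] / [2, 5] / [3];  Q = [1, 3, 5, 6, 7] / [2, 8] / [4]
Final shape: (5, 2, 1).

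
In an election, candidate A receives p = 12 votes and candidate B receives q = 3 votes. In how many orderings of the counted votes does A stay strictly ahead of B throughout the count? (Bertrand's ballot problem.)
Strict-lead orderings = 273

Total orderings of the 15 votes with 12 for A: C(15, 12) = 455. By the Bertrand ballot formula (Cycle Lemma / reflection principle), the number of orderings in which A is strictly ahead of B throughout is (p − q)/(p + q) · C(p + q, p) = (12 − 3)/(12 + 3) · 455 = 273.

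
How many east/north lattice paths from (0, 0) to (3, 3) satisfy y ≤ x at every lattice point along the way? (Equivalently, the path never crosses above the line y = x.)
Number of paths = 5

By the reflection principle (André's argument), the number of monotone paths to (3, 3) with n ≤ m that never go above y = x is C(6, 3) − C(6, 4) = 20 − 15 = 5.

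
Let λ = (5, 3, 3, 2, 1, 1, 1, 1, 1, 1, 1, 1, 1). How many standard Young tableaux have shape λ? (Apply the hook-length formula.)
# SYT of shape (5, 3, 3, 2, 1, 1, 1, 1, 1, 1, 1, 1, 1) = 54172800

Hook-length formula: f^λ = n! / Π hook(c), product over all cells c of the Young diagram. For λ = (5, 3, 3, 2, 1, 1, 1, 1, 1, 1, 1, 1, 1), n = 22 boxes. Hook lengths by row (left-to-right, top-to-bottom): [17, 7, 5, 2, 1]; [14, 4, 2]; [13, 3, 1]; [11, 1]; [9]; [8]; [7]; [6]; [5]; [4]; [3]; [2]; [1]. Product of hooks = 20748433305600. So f^λ = 22! / 20748433305600 = 1124000727777607680000 / 20748433305600 = 54172800.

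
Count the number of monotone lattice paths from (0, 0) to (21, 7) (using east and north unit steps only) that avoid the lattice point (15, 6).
Number of paths = 804192

Total paths from (0, 0) to (21, 7): C(28, 21) = 1184040. Paths through (15, 6): (paths (0, 0) → (15, 6)) × (paths (15, 6) → (21, 7)) = C(21, 15) · C(7, 6) = 54264 · 7 = 379848. Avoidance count = 1184040 − 379848 = 804192.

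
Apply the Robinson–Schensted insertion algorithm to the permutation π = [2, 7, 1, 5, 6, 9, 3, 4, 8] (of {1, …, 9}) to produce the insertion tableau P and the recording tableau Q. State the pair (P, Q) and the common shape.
P = [1, 3, 4, 8] / [2, 5, 6, 9] / [7];  Q = [1, 2, 5, 6] / [3, 4, 8, 9] / [7];  common shape = (4, 4, 1)

Row-insert the values π_1, π_2, … into P one at a time, bumping the leftmost entry strictly greater than the inserted value down to the next row. The recording tableau Q records, in position (i, j), the step at which that cell was added to P.
  Insert 2 (step 1): P = [2];  Q = [1]
  Insert 7 (step 2): P = [2, 7];  Q = [1, 2]
  Insert 1 (step 3): P = [1, 7] / [2];  Q = [1, 2] / [3]
  Insert 5 (step 4): P = [1, 5] / [2, 7];  Q = [1, 2] / [3, 4]
  Insert 6 (step 5): P = [1, 5, 6] / [2, 7];  Q = [1, 2, 5] / [3, 4]
  Insert 9 (step 6): P = [1, 5, 6, 9] / [2, 7];  Q = [1, 2, 5, 6] / [3, 4]
  Insert 3 (step 7): P = [1, 3, 6, 9] / [2, 5] / [7];  Q = [1, 2, 5, 6] / [3, 4] / [7]
  Insert 4 (step 8): P = [1, 3, 4, 9] / [2, 5, 6] / [7];  Q = [1, 2, 5, 6] / [3, 4, 8] / [7]
  Insert 8 (step 9): P = [1, 3, 4, 8] / [2, 5, 6, 9] / [7];  Q = [1, 2, 5, 6] / [3, 4, 8, 9] / [7]
Final shape: (4, 4, 1).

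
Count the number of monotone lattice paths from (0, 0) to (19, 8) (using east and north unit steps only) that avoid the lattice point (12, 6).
Number of paths = 1551771

Total paths from (0, 0) to (19, 8): C(27, 19) = 2220075. Paths through (12, 6): (paths (0, 0) → (12, 6)) × (paths (12, 6) → (19, 8)) = C(18, 12) · C(9, 7) = 18564 · 36 = 668304. Avoidance count = 2220075 − 668304 = 1551771.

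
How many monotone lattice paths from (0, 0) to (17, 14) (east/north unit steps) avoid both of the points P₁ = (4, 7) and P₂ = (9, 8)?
Number of paths = 172543935

Inclusion–exclusion. Total paths: C(31, 17) = 265182525. Through P₁: C(11, 4)·C(20, 13) = 25581600. Through P₂: C(17, 9)·C(14, 8) = 73002930. Since P₁ is strictly southwest of P₂, a monotone path through both must visit P₁ then P₂; paths through both = C(11, 4)·C(6, 5)·C(14, 8) = 5945940. Avoid both = 265182525 − 25581600 − 73002930 + 5945940 = 172543935.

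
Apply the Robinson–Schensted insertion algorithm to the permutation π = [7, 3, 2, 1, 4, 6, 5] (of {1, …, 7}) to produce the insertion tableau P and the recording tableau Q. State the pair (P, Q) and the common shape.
P = [1, 4, 5] / [2, 6] / [3] / [7];  Q = [1, 5, 6] / [2, 7] / [3] / [4];  common shape = (3, 2, 1, 1)

Row-insert the values π_1, π_2, … into P one at a time, bumping the leftmost entry strictly greater than the inserted value down to the next row. The recording tableau Q records, in position (i, j), the step at which that cell was added to P.
  Insert 7 (step 1): P = [7];  Q = [1]
  Insert 3 (step 2): P = [3] / [7];  Q = [1] / [2]
  Insert 2 (step 3): P = [2] / [3] / [7];  Q = [1] / [2] / [3]
  Insert 1 (step 4): P = [1] / [2] / [3] / [7];  Q = [1] / [2] / [3] / [4]
  Insert 4 (step 5): P = [1, 4] / [2] / [3] / [7];  Q = [1, 5] / [2] / [3] / [4]
  Insert 6 (step 6): P = [1, 4, 6] / [2] / [3] / [7];  Q = [1, 5, 6] / [2] / [3] / [4]
  Insert 5 (step 7): P = [1, 4, 5] / [2, 6] / [3] / [7];  Q = [1, 5, 6] / [2, 7] / [3] / [4]
Final shape: (3, 2, 1, 1).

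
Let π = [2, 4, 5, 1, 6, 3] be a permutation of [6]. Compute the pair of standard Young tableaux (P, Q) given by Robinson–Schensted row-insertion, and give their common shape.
P = [1, 3, 5, 6] / [2, 4];  Q = [1, 2, 3, 5] / [4, 6];  common shape = (4, 2)

Row-insert the values π_1, π_2, … into P one at a time, bumping the leftmost entry strictly greater than the inserted value down to the next row. The recording tableau Q records, in position (i, j), the step at which that cell was added to P.
  Insert 2 (step 1): P = [2];  Q = [1]
  Insert 4 (step 2): P = [2, 4];  Q = [1, 2]
  Insert 5 (step 3): P = [2, 4, 5];  Q = [1, 2, 3]
  Insert 1 (step 4): P = [1, 4, 5] / [2];  Q = [1, 2, 3] / [4]
  Insert 6 (step 5): P = [1, 4, 5, 6] / [2];  Q = [1, 2, 3, 5] / [4]
  Insert 3 (step 6): P = [1, 3, 5, 6] / [2, 4];  Q = [1, 2, 3, 5] / [4, 6]
Final shape: (4, 2).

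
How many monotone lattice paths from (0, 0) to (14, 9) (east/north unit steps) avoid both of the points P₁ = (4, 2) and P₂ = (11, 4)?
Number of paths = 479270

Inclusion–exclusion. Total paths: C(23, 14) = 817190. Through P₁: C(6, 4)·C(17, 10) = 291720. Through P₂: C(15, 11)·C(8, 3) = 76440. Since P₁ is strictly southwest of P₂, a monotone path through both must visit P₁ then P₂; paths through both = C(6, 4)·C(9, 7)·C(8, 3) = 30240. Avoid both = 817190 − 291720 − 76440 + 30240 = 479270.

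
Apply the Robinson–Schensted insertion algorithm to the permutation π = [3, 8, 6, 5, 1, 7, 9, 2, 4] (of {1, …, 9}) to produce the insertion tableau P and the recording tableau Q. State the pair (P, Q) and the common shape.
P = [1, 2, 4, 9] / [3, 5, 7] / [6] / [8];  Q = [1, 2, 6, 7] / [3, 8, 9] / [4] / [5];  common shape = (4, 3, 1, 1)

Row-insert the values π_1, π_2, … into P one at a time, bumping the leftmost entry strictly greater than the inserted value down to the next row. The recording tableau Q records, in position (i, j), the step at which that cell was added to P.
  Insert 3 (step 1): P = [3];  Q = [1]
  Insert 8 (step 2): P = [3, 8];  Q = [1, 2]
  Insert 6 (step 3): P = [3, 6] / [8];  Q = [1, 2] / [3]
  Insert 5 (step 4): P = [3, 5] / [6] / [8];  Q = [1, 2] / [3] / [4]
  Insert 1 (step 5): P = [1, 5] / [3] / [6] / [8];  Q = [1, 2] / [3] / [4] / [5]
  Insert 7 (step 6): P = [1, 5, 7] / [3] / [6] / [8];  Q = [1, 2, 6] / [3] / [4] / [5]
  Insert 9 (step 7): P = [1, 5, 7, 9] / [3] / [6] / [8];  Q = [1, 2, 6, 7] / [3] / [4] / [5]
  Insert 2 (step 8): P = [1, 2, 7, 9] / [3, 5] / [6] / [8];  Q = [1, 2, 6, 7] / [3, 8] / [4] / [5]
  Insert 4 (step 9): P = [1, 2, 4, 9] / [3, 5, 7] / [6] / [8];  Q = [1, 2, 6, 7] / [3, 8, 9] / [4] / [5]
Final shape: (4, 3, 1, 1).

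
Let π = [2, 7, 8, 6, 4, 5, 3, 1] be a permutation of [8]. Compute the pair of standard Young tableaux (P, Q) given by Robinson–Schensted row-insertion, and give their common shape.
P = [1, 3, 5] / [2, 8] / [4] / [6] / [7];  Q = [1, 2, 3] / [4, 6] / [5] / [7] / [8];  common shape = (3, 2, 1, 1, 1)

Row-insert the values π_1, π_2, … into P one at a time, bumping the leftmost entry strictly greater than the inserted value down to the next row. The recording tableau Q records, in position (i, j), the step at which that cell was added to P.
  Insert 2 (step 1): P = [2];  Q = [1]
  Insert 7 (step 2): P = [2, 7];  Q = [1, 2]
  Insert 8 (step 3): P = [2, 7, 8];  Q = [1, 2, 3]
  Insert 6 (step 4): P = [2, 6, 8] / [7];  Q = [1, 2, 3] / [4]
  Insert 4 (step 5): P = [2, 4, 8] / [6] / [7];  Q = [1, 2, 3] / [4] / [5]
  Insert 5 (step 6): P = [2, 4, 5] / [6, 8] / [7];  Q = [1, 2, 3] / [4, 6] / [5]
  Insert 3 (step 7): P = [2, 3, 5] / [4, 8] / [6] / [7];  Q = [1, 2, 3] / [4, 6] / [5] / [7]
  Insert 1 (step 8): P = [1, 3, 5] / [2, 8] / [4] / [6] / [7];  Q = [1, 2, 3] / [4, 6] / [5] / [7] / [8]
Final shape: (3, 2, 1, 1, 1).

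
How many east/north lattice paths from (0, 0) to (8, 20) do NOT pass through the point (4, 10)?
Number of paths = 2106104

Total paths from (0, 0) to (8, 20): C(28, 8) = 3108105. Paths through (4, 10): (paths (0, 0) → (4, 10)) × (paths (4, 10) → (8, 20)) = C(14, 4) · C(14, 4) = 1001 · 1001 = 1002001. Avoidance count = 3108105 − 1002001 = 2106104.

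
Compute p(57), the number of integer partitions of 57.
p(57) = 614154

Compute p(n) via the recurrence p(n, m) = p(n, m−1) + p(n−m, m), where p(n, m) counts partitions of n with all parts ≤ m and p(n) = p(n, n). The base cases are p(0, m) = 1 and p(n, 0) = 0 for n > 0. Filling the table yields p(57) = 614154. (Euler's pentagonal recurrence is an alternative.)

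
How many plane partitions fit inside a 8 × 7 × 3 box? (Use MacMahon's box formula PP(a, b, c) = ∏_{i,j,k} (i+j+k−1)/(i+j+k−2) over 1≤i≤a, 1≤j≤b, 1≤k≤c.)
PP(8, 7, 3) = 4971151900

Evaluate the triple product over i = 1..8, j = 1..7, k = 1..3. The factors are (2/1) · (3/2) · (4/3) · (3/2) · (4/3) · (5/4) · (4/3) · (5/4) · … (168 factors total). The numerators and denominators telescope so the product is an integer; carrying out the multiplication exactly gives PP(8, 7, 3) = 4971151900.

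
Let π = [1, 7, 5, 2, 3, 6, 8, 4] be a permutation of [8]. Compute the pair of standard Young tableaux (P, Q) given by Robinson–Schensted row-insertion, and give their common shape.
P = [1, 2, 3, 4, 8] / [5, 6] / [7];  Q = [1, 2, 5, 6, 7] / [3, 8] / [4];  common shape = (5, 2, 1)

Row-insert the values π_1, π_2, … into P one at a time, bumping the leftmost entry strictly greater than the inserted value down to the next row. The recording tableau Q records, in position (i, j), the step at which that cell was added to P.
  Insert 1 (step 1): P = [1];  Q = [1]
  Insert 7 (step 2): P = [1, 7];  Q = [1, 2]
  Insert 5 (step 3): P = [1, 5] / [7];  Q = [1, 2] / [3]
  Insert 2 (step 4): P = [1, 2] / [5] / [7];  Q = [1, 2] / [3] / [4]
  Insert 3 (step 5): P = [1, 2, 3] / [5] / [7];  Q = [1, 2, 5] / [3] / [4]
  Insert 6 (step 6): P = [1, 2, 3, 6] / [5] / [7];  Q = [1, 2, 5, 6] / [3] / [4]
  Insert 8 (step 7): P = [1, 2, 3, 6, 8] / [5] / [7];  Q = [1, 2, 5, 6, 7] / [3] / [4]
  Insert 4 (step 8): P = [1, 2, 3, 4, 8] / [5, 6] / [7];  Q = [1, 2, 5, 6, 7] / [3, 8] / [4]
Final shape: (5, 2, 1).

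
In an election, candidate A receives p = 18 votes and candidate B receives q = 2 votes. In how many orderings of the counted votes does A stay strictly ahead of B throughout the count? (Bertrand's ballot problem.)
Strict-lead orderings = 152

Total orderings of the 20 votes with 18 for A: C(20, 18) = 190. By the Bertrand ballot formula (Cycle Lemma / reflection principle), the number of orderings in which A is strictly ahead of B throughout is (p − q)/(p + q) · C(p + q, p) = (18 − 2)/(18 + 2) · 190 = 152.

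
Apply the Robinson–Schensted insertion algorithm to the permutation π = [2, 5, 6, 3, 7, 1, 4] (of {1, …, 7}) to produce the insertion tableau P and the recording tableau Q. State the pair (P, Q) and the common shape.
P = [1, 3, 4, 7] / [2, 6] / [5];  Q = [1, 2, 3, 5] / [4, 7] / [6];  common shape = (4, 2, 1)

Row-insert the values π_1, π_2, … into P one at a time, bumping the leftmost entry strictly greater than the inserted value down to the next row. The recording tableau Q records, in position (i, j), the step at which that cell was added to P.
  Insert 2 (step 1): P = [2];  Q = [1]
  Insert 5 (step 2): P = [2, 5];  Q = [1, 2]
  Insert 6 (step 3): P = [2, 5, 6];  Q = [1, 2, 3]
  Insert 3 (step 4): P = [2, 3, 6] / [5];  Q = [1, 2, 3] / [4]
  Insert 7 (step 5): P = [2, 3, 6, 7] / [5];  Q = [1, 2, 3, 5] / [4]
  Insert 1 (step 6): P = [1, 3, 6, 7] / [2] / [5];  Q = [1, 2, 3, 5] / [4] / [6]
  Insert 4 (step 7): P = [1, 3, 4, 7] / [2, 6] / [5];  Q = [1, 2, 3, 5] / [4, 7] / [6]
Final shape: (4, 2, 1).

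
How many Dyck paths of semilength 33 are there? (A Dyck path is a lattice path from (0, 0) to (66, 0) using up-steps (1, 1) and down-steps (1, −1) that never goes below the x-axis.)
C_33 = 212336130412243110

These Dyck paths are counted by the Catalan number C_n = (1/(n + 1)) · C(2n, n). For n = 33: C_33 = (1/34) · C(66, 33) = 7219428434016265740/34 = 212336130412243110.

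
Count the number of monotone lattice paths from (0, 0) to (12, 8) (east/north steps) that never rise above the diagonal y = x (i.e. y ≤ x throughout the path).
Number of paths = 48450

By the reflection principle (André's argument), the number of monotone paths to (12, 8) with n ≤ m that never go above y = x is C(20, 12) − C(20, 13) = 125970 − 77520 = 48450.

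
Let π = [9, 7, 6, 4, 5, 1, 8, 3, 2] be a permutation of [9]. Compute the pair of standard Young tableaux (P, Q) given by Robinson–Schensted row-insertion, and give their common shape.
P = [1, 2, 8] / [3, 5] / [4] / [6] / [7] / [9];  Q = [1, 5, 7] / [2, 8] / [3] / [4] / [6] / [9];  common shape = (3, 2, 1, 1, 1, 1)

Row-insert the values π_1, π_2, … into P one at a time, bumping the leftmost entry strictly greater than the inserted value down to the next row. The recording tableau Q records, in position (i, j), the step at which that cell was added to P.
  Insert 9 (step 1): P = [9];  Q = [1]
  Insert 7 (step 2): P = [7] / [9];  Q = [1] / [2]
  Insert 6 (step 3): P = [6] / [7] / [9];  Q = [1] / [2] / [3]
  Insert 4 (step 4): P = [4] / [6] / [7] / [9];  Q = [1] / [2] / [3] / [4]
  Insert 5 (step 5): P = [4, 5] / [6] / [7] / [9];  Q = [1, 5] / [2] / [3] / [4]
  Insert 1 (step 6): P = [1, 5] / [4] / [6] / [7] / [9];  Q = [1, 5] / [2] / [3] / [4] / [6]
  Insert 8 (step 7): P = [1, 5, 8] / [4] / [6] / [7] / [9];  Q = [1, 5, 7] / [2] / [3] / [4] / [6]
  Insert 3 (step 8): P = [1, 3, 8] / [4, 5] / [6] / [7] / [9];  Q = [1, 5, 7] / [2, 8] / [3] / [4] / [6]
  Insert 2 (step 9): P = [1, 2, 8] / [3, 5] / [4] / [6] / [7] / [9];  Q = [1, 5, 7] / [2, 8] / [3] / [4] / [6] / [9]
Final shape: (3, 2, 1, 1, 1, 1).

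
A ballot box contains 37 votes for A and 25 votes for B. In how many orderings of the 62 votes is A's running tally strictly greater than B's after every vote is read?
Strict-lead orderings = 28530105553459692

Total orderings of the 62 votes with 37 for A: C(62, 37) = 147405545359541742. By the Bertrand ballot formula (Cycle Lemma / reflection principle), the number of orderings in which A is strictly ahead of B throughout is (p − q)/(p + q) · C(p + q, p) = (37 − 25)/(37 + 25) · 147405545359541742 = 28530105553459692.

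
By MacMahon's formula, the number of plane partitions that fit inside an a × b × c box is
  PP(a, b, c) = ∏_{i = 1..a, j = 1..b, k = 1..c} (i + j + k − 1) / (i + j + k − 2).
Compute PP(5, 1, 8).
PP(5, 1, 8) = 1287

Evaluate the triple product over i = 1..5, j = 1..1, k = 1..8. The factors are (2/1) · (3/2) · (4/3) · (5/4) · (6/5) · (7/6) · (8/7) · (9/8) · … (40 factors total). The numerators and denominators telescope so the product is an integer; carrying out the multiplication exactly gives PP(5, 1, 8) = 1287.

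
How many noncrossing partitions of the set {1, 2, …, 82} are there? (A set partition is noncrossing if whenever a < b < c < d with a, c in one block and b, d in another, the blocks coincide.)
C_82 = 17526585015616776834735140517915655636396234280

These noncrossing partitions are counted by the Catalan number C_n = (1/(n + 1)) · C(2n, n). For n = 82: C_82 = (1/83) · C(164, 82) = 1454706556296192477283016662986999417820887445240/83 = 17526585015616776834735140517915655636396234280.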